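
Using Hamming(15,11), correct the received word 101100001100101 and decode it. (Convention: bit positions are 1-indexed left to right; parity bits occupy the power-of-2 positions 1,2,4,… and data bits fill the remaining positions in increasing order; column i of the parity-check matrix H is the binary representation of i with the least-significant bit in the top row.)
Syndrome s = H · r^T (mod 2), r = 101100001100101:
  s[0] = (101010101010101)·(101100001100101) mod 2 = 1+0+1+0+0+0+0+0+1+0+0+0+1+0+1 mod 2 = 1
  s[1] = (011001100110011)·(101100001100101) mod 2 = 0+0+1+0+0+0+0+0+0+1+0+0+0+0+1 mod 2 = 1
  s[2] = (000111100001111)·(101100001100101) mod 2 = 0+0+0+1+0+0+0+0+0+0+0+0+1+0+1 mod 2 = 1
  s[3] = (000000011111111)·(101100001100101) mod 2 = 0+0+0+0+0+0+0+0+1+1+0+0+1+0+1 mod 2 = 0
Syndrome = 1110
Column 7 of H equals this syndrome → error at bit 7 (1-indexed).
Flip bit 7: 101100001100101 → 101100101100101
Extract data bits at positions {3,5,6,7,9,10,11,12,13,14,15}: 10011100101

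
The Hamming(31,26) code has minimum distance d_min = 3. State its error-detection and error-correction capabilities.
Detection only: up to d_min − 1 = 2 errors.
Correction: up to ⌊(d_min − 1)/2⌋ = ⌊2/2⌋ = 1 errors.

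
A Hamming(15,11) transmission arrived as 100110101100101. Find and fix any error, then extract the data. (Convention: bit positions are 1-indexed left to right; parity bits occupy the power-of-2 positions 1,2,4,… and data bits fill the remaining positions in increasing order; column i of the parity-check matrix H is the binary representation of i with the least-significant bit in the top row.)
Syndrome s = H · r^T (mod 2), r = 100110101100101:
  s[0] = (101010101010101)·(100110101100101) mod 2 = 1+0+0+0+1+0+1+0+1+0+0+0+1+0+1 mod 2 = 0
  s[1] = (011001100110011)·(100110101100101) mod 2 = 0+0+0+0+0+0+1+0+0+1+0+0+0+0+1 mod 2 = 1
  s[2] = (000111100001111)·(100110101100101) mod 2 = 0+0+0+1+1+0+1+0+0+0+0+0+1+0+1 mod 2 = 1
  s[3] = (000000011111111)·(100110101100101) mod 2 = 0+0+0+0+0+0+0+0+1+1+0+0+1+0+1 mod 2 = 0
Syndrome = 0110
Column 6 of H equals this syndrome → error at bit 6 (1-indexed).
Flip bit 6: 100110101100101 → 100111101100101
Extract data bits at positions {3,5,6,7,9,10,11,12,13,14,15}: 01111100101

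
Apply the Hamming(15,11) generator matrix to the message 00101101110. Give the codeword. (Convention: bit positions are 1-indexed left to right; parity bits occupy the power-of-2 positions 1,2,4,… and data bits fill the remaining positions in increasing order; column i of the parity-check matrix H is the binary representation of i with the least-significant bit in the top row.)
Codeword c = d · G (mod 2), d = 00101101110:
  c[0] = d·G[:,0] = (00101101110)·(11011010101) mod 2 = 0+0+0+0+1+0+0+0+1+0+0 mod 2 = 0
  c[1] = d·G[:,1] = (00101101110)·(10110110011) mod 2 = 0+0+1+0+0+1+0+0+0+1+0 mod 2 = 1
  c[2] = d·G[:,2] = (00101101110)·(10000000000) mod 2 = 0+0+0+0+0+0+0+0+0+0+0 mod 2 = 0
  c[3] = d·G[:,3] = (00101101110)·(01110001111) mod 2 = 0+0+1+0+0+0+0+1+1+1+0 mod 2 = 0
  c[4] = d·G[:,4] = (00101101110)·(01000000000) mod 2 = 0+0+0+0+0+0+0+0+0+0+0 mod 2 = 0
  c[5] = d·G[:,5] = (00101101110)·(00100000000) mod 2 = 0+0+1+0+0+0+0+0+0+0+0 mod 2 = 1
  c[6] = d·G[:,6] = (00101101110)·(00010000000) mod 2 = 0+0+0+0+0+0+0+0+0+0+0 mod 2 = 0
  c[7] = d·G[:,7] = (00101101110)·(00001111111) mod 2 = 0+0+0+0+1+1+0+1+1+1+0 mod 2 = 1
  c[8] = d·G[:,8] = (00101101110)·(00001000000) mod 2 = 0+0+0+0+1+0+0+0+0+0+0 mod 2 = 1
  c[9] = d·G[:,9] = (00101101110)·(00000100000) mod 2 = 0+0+0+0+0+1+0+0+0+0+0 mod 2 = 1
  c[10] = d·G[:,10] = (00101101110)·(00000010000) mod 2 = 0+0+0+0+0+0+0+0+0+0+0 mod 2 = 0
  c[11] = d·G[:,11] = (00101101110)·(00000001000) mod 2 = 0+0+0+0+0+0+0+1+0+0+0 mod 2 = 1
  c[12] = d·G[:,12] = (00101101110)·(00000000100) mod 2 = 0+0+0+0+0+0+0+0+1+0+0 mod 2 = 1
  c[13] = d·G[:,13] = (00101101110)·(00000000010) mod 2 = 0+0+0+0+0+0+0+0+0+1+0 mod 2 = 1
  c[14] = d·G[:,14] = (00101101110)·(00000000001) mod 2 = 0+0+0+0+0+0+0+0+0+0+0 mod 2 = 0
Codeword = 010001011101110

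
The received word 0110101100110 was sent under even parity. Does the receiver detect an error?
Sum of received bits: 0+1+1+0+1+0+1+1+0+0+1+1+0 = 7; 7 mod 2 = 1. Result is 1 ≠ 0 → error detected.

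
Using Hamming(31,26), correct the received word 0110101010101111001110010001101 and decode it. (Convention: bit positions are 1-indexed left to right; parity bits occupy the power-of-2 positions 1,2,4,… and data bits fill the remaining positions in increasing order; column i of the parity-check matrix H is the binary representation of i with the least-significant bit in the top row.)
Syndrome s = H · r^T (mod 2), r = 0110101010101111001110010001101:
  s[0] = (1010101010101010101010101010101)·(0110101010101111001110010001101) mod 2 = 0+0+1+0+1+0+1+0+1+0+1+0+1+0+1+0+0+0+1+0+1+0+0+0+0+0+0+0+1+0+1 mod 2 = 1
  s[1] = (0110011001100110011001100110011)·(0110101010101111001110010001101) mod 2 = 0+1+1+0+0+0+1+0+0+0+1+0+0+1+1+0+0+0+1+0+0+0+0+0+0+0+0+0+0+0+1 mod 2 = 0
  s[2] = (0001111000011110000111100001111)·(0110101010101111001110010001101) mod 2 = 0+0+0+0+1+0+1+0+0+0+0+0+1+1+1+0+0+0+0+1+1+0+0+0+0+0+0+1+1+0+1 mod 2 = 0
  s[3] = (0000000111111110000000011111111)·(0110101010101111001110010001101) mod 2 = 0+0+0+0+0+0+0+0+1+0+1+0+1+1+1+0+0+0+0+0+0+0+0+1+0+0+0+1+1+0+1 mod 2 = 1
  s[4] = (0000000000000001111111111111111)·(0110101010101111001110010001101) mod 2 = 0+0+0+0+0+0+0+0+0+0+0+0+0+0+0+1+0+0+1+1+1+0+0+1+0+0+0+1+1+0+1 mod 2 = 0
Syndrome = 10010
Column 9 of H equals this syndrome → error at bit 9 (1-indexed).
Flip bit 9: 0110101010101111001110010001101 → 0110101000101111001110010001101
Extract data bits at positions {3,5,6,7,9,10,11,12,13,14,15,17,18,19,20,21,22,23,24,25,26,27,28,29,30,31}: 11010010111001110010001101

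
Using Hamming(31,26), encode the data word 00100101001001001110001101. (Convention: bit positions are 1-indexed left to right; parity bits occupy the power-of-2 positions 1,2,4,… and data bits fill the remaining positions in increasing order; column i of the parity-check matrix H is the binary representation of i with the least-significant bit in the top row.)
Codeword c = d · G (mod 2), d = 00100101001001001110001101:
  c[0] = d·G[:,0] = (00100101001001001110001101)·(11011010101101010101010101) mod 2 = 0+0+0+0+0+0+0+0+0+0+1+0+0+1+0+0+0+1+0+0+0+0+0+1+0+1 mod 2 = 1
  c[1] = d·G[:,1] = (00100101001001001110001101)·(10110110011011001100110011) mod 2 = 0+0+1+0+0+1+0+0+0+0+1+0+0+1+0+0+1+1+0+0+0+0+0+0+0+1 mod 2 = 1
  c[2] = d·G[:,2] = (00100101001001001110001101)·(10000000000000000000000000) mod 2 = 0+0+0+0+0+0+0+0+0+0+0+0+0+0+0+0+0+0+0+0+0+0+0+0+0+0 mod 2 = 0
  c[3] = d·G[:,3] = (00100101001001001110001101)·(01110001111000111100001111) mod 2 = 0+0+1+0+0+0+0+1+0+0+1+0+0+0+0+0+1+1+0+0+0+0+1+1+0+1 mod 2 = 0
  c[4] = d·G[:,4] = (00100101001001001110001101)·(01000000000000000000000000) mod 2 = 0+0+0+0+0+0+0+0+0+0+0+0+0+0+0+0+0+0+0+0+0+0+0+0+0+0 mod 2 = 0
  c[5] = d·G[:,5] = (00100101001001001110001101)·(00100000000000000000000000) mod 2 = 0+0+1+0+0+0+0+0+0+0+0+0+0+0+0+0+0+0+0+0+0+0+0+0+0+0 mod 2 = 1
  c[6] = d·G[:,6] = (00100101001001001110001101)·(00010000000000000000000000) mod 2 = 0+0+0+0+0+0+0+0+0+0+0+0+0+0+0+0+0+0+0+0+0+0+0+0+0+0 mod 2 = 0
  c[7] = d·G[:,7] = (00100101001001001110001101)·(00001111111000000011111111) mod 2 = 0+0+0+0+0+1+0+1+0+0+1+0+0+0+0+0+0+0+1+0+0+0+1+1+0+1 mod 2 = 1
  c[8] = d·G[:,8] = (00100101001001001110001101)·(00001000000000000000000000) mod 2 = 0+0+0+0+0+0+0+0+0+0+0+0+0+0+0+0+0+0+0+0+0+0+0+0+0+0 mod 2 = 0
  c[9] = d·G[:,9] = (00100101001001001110001101)·(00000100000000000000000000) mod 2 = 0+0+0+0+0+1+0+0+0+0+0+0+0+0+0+0+0+0+0+0+0+0+0+0+0+0 mod 2 = 1
  c[10] = d·G[:,10] = (00100101001001001110001101)·(00000010000000000000000000) mod 2 = 0+0+0+0+0+0+0+0+0+0+0+0+0+0+0+0+0+0+0+0+0+0+0+0+0+0 mod 2 = 0
  c[11] = d·G[:,11] = (00100101001001001110001101)·(00000001000000000000000000) mod 2 = 0+0+0+0+0+0+0+1+0+0+0+0+0+0+0+0+0+0+0+0+0+0+0+0+0+0 mod 2 = 1
  c[12] = d·G[:,12] = (00100101001001001110001101)·(00000000100000000000000000) mod 2 = 0+0+0+0+0+0+0+0+0+0+0+0+0+0+0+0+0+0+0+0+0+0+0+0+0+0 mod 2 = 0
  c[13] = d·G[:,13] = (00100101001001001110001101)·(00000000010000000000000000) mod 2 = 0+0+0+0+0+0+0+0+0+0+0+0+0+0+0+0+0+0+0+0+0+0+0+0+0+0 mod 2 = 0
  c[14] = d·G[:,14] = (00100101001001001110001101)·(00000000001000000000000000) mod 2 = 0+0+0+0+0+0+0+0+0+0+1+0+0+0+0+0+0+0+0+0+0+0+0+0+0+0 mod 2 = 1
  c[15] = d·G[:,15] = (00100101001001001110001101)·(00000000000111111111111111) mod 2 = 0+0+0+0+0+0+0+0+0+0+0+0+0+1+0+0+1+1+1+0+0+0+1+1+0+1 mod 2 = 1
  c[16] = d·G[:,16] = (00100101001001001110001101)·(00000000000100000000000000) mod 2 = 0+0+0+0+0+0+0+0+0+0+0+0+0+0+0+0+0+0+0+0+0+0+0+0+0+0 mod 2 = 0
  c[17] = d·G[:,17] = (00100101001001001110001101)·(00000000000010000000000000) mod 2 = 0+0+0+0+0+0+0+0+0+0+0+0+0+0+0+0+0+0+0+0+0+0+0+0+0+0 mod 2 = 0
  c[18] = d·G[:,18] = (00100101001001001110001101)·(00000000000001000000000000) mod 2 = 0+0+0+0+0+0+0+0+0+0+0+0+0+1+0+0+0+0+0+0+0+0+0+0+0+0 mod 2 = 1
  c[19] = d·G[:,19] = (00100101001001001110001101)·(00000000000000100000000000) mod 2 = 0+0+0+0+0+0+0+0+0+0+0+0+0+0+0+0+0+0+0+0+0+0+0+0+0+0 mod 2 = 0
  c[20] = d·G[:,20] = (00100101001001001110001101)·(00000000000000010000000000) mod 2 = 0+0+0+0+0+0+0+0+0+0+0+0+0+0+0+0+0+0+0+0+0+0+0+0+0+0 mod 2 = 0
  c[21] = d·G[:,21] = (00100101001001001110001101)·(00000000000000001000000000) mod 2 = 0+0+0+0+0+0+0+0+0+0+0+0+0+0+0+0+1+0+0+0+0+0+0+0+0+0 mod 2 = 1
  c[22] = d·G[:,22] = (00100101001001001110001101)·(00000000000000000100000000) mod 2 = 0+0+0+0+0+0+0+0+0+0+0+0+0+0+0+0+0+1+0+0+0+0+0+0+0+0 mod 2 = 1
  c[23] = d·G[:,23] = (00100101001001001110001101)·(00000000000000000010000000) mod 2 = 0+0+0+0+0+0+0+0+0+0+0+0+0+0+0+0+0+0+1+0+0+0+0+0+0+0 mod 2 = 1
  c[24] = d·G[:,24] = (00100101001001001110001101)·(00000000000000000001000000) mod 2 = 0+0+0+0+0+0+0+0+0+0+0+0+0+0+0+0+0+0+0+0+0+0+0+0+0+0 mod 2 = 0
  c[25] = d·G[:,25] = (00100101001001001110001101)·(00000000000000000000100000) mod 2 = 0+0+0+0+0+0+0+0+0+0+0+0+0+0+0+0+0+0+0+0+0+0+0+0+0+0 mod 2 = 0
  c[26] = d·G[:,26] = (00100101001001001110001101)·(00000000000000000000010000) mod 2 = 0+0+0+0+0+0+0+0+0+0+0+0+0+0+0+0+0+0+0+0+0+0+0+0+0+0 mod 2 = 0
  c[27] = d·G[:,27] = (00100101001001001110001101)·(00000000000000000000001000) mod 2 = 0+0+0+0+0+0+0+0+0+0+0+0+0+0+0+0+0+0+0+0+0+0+1+0+0+0 mod 2 = 1
  c[28] = d·G[:,28] = (00100101001001001110001101)·(00000000000000000000000100) mod 2 = 0+0+0+0+0+0+0+0+0+0+0+0+0+0+0+0+0+0+0+0+0+0+0+1+0+0 mod 2 = 1
  c[29] = d·G[:,29] = (00100101001001001110001101)·(00000000000000000000000010) mod 2 = 0+0+0+0+0+0+0+0+0+0+0+0+0+0+0+0+0+0+0+0+0+0+0+0+0+0 mod 2 = 0
  c[30] = d·G[:,30] = (00100101001001001110001101)·(00000000000000000000000001) mod 2 = 0+0+0+0+0+0+0+0+0+0+0+0+0+0+0+0+0+0+0+0+0+0+0+0+0+1 mod 2 = 1
Codeword = 1100010101010011001001110001101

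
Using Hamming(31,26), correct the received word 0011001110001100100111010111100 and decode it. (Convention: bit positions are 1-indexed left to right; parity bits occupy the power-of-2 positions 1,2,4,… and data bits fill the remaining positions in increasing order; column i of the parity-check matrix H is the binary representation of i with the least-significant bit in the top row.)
Syndrome s = H · r^T (mod 2), r = 0011001110001100100111010111100:
  s[0] = (1010101010101010101010101010101)·(0011001110001100100111010111100) mod 2 = 0+0+1+0+0+0+1+0+1+0+0+0+1+0+0+0+1+0+0+0+1+0+0+0+0+0+1+0+1+0+0 mod 2 = 0
  s[1] = (0110011001100110011001100110011)·(0011001110001100100111010111100) mod 2 = 0+0+1+0+0+0+1+0+0+0+0+0+0+1+0+0+0+0+0+0+0+1+0+0+0+1+1+0+0+0+0 mod 2 = 0
  s[2] = (0001111000011110000111100001111)·(0011001110001100100111010111100) mod 2 = 0+0+0+1+0+0+1+0+0+0+0+0+1+1+0+0+0+0+0+1+1+1+0+0+0+0+0+1+1+0+0 mod 2 = 1
  s[3] = (0000000111111110000000011111111)·(0011001110001100100111010111100) mod 2 = 0+0+0+0+0+0+0+1+1+0+0+0+1+1+0+0+0+0+0+0+0+0+0+1+0+1+1+1+1+0+0 mod 2 = 1
  s[4] = (0000000000000001111111111111111)·(0011001110001100100111010111100) mod 2 = 0+0+0+0+0+0+0+0+0+0+0+0+0+0+0+0+1+0+0+1+1+1+0+1+0+1+1+1+1+0+0 mod 2 = 1
Syndrome = 00111
Column 28 of H equals this syndrome → error at bit 28 (1-indexed).
Flip bit 28: 0011001110001100100111010111100 → 0011001110001100100111010110100
Extract data bits at positions {3,5,6,7,9,10,11,12,13,14,15,17,18,19,20,21,22,23,24,25,26,27,28,29,30,31}: 10011000110100111010110100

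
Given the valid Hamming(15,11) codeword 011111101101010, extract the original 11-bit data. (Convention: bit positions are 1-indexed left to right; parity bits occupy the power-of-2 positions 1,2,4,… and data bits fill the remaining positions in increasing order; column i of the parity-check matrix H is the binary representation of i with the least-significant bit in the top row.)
Parity bits occupy power-of-2 positions; data bits are at positions {3,5,6,7,9,10,11,12,13,14,15} (1-indexed).
Extract: c[3]=1 c[5]=1 c[6]=1 c[7]=1 c[9]=1 c[10]=1 c[11]=0 c[12]=1 c[13]=0 c[14]=1 c[15]=0
Data = 11111101010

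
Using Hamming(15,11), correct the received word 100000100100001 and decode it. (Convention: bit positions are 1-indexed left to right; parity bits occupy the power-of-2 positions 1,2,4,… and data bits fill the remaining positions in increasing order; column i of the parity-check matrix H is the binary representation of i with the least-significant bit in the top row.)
Syndrome s = H · r^T (mod 2), r = 100000100100001:
  s[0] = (101010101010101)·(100000100100001) mod 2 = 1+0+0+0+0+0+1+0+0+0+0+0+0+0+1 mod 2 = 1
  s[1] = (011001100110011)·(100000100100001) mod 2 = 0+0+0+0+0+0+1+0+0+1+0+0+0+0+1 mod 2 = 1
  s[2] = (000111100001111)·(100000100100001) mod 2 = 0+0+0+0+0+0+1+0+0+0+0+0+0+0+1 mod 2 = 0
  s[3] = (000000011111111)·(100000100100001) mod 2 = 0+0+0+0+0+0+0+0+0+1+0+0+0+0+1 mod 2 = 0
Syndrome = 1100
Column 3 of H equals this syndrome → error at bit 3 (1-indexed).
Flip bit 3: 100000100100001 → 101000100100001
Extract data bits at positions {3,5,6,7,9,10,11,12,13,14,15}: 10010100001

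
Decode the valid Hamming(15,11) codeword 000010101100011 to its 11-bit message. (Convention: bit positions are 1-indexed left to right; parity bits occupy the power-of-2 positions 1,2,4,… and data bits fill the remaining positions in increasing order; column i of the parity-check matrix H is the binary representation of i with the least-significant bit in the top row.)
Parity bits occupy power-of-2 positions; data bits are at positions {3,5,6,7,9,10,11,12,13,14,15} (1-indexed).
Extract: c[3]=0 c[5]=1 c[6]=0 c[7]=1 c[9]=1 c[10]=1 c[11]=0 c[12]=0 c[13]=0 c[14]=1 c[15]=1
Data = 01011100011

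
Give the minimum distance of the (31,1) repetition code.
d_min = 31 (the only two codewords are 0…0 and 1…1, differing in all 31 positions).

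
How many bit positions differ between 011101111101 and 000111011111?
XOR = 011010100010, count of 1s = 5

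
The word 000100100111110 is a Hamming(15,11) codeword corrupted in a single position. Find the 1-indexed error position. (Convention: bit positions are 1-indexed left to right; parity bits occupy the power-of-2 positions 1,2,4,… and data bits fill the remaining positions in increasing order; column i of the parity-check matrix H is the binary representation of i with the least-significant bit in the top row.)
Syndrome s = H · r^T (mod 2), r = 000100100111110:
  s[0] = (101010101010101)·(000100100111110) mod 2 = 0+0+0+0+0+0+1+0+0+0+1+0+1+0+0 mod 2 = 1
  s[1] = (011001100110011)·(000100100111110) mod 2 = 0+0+0+0+0+0+1+0+0+1+1+0+0+1+0 mod 2 = 0
  s[2] = (000111100001111)·(000100100111110) mod 2 = 0+0+0+1+0+0+1+0+0+0+0+1+1+1+0 mod 2 = 1
  s[3] = (000000011111111)·(000100100111110) mod 2 = 0+0+0+0+0+0+0+0+0+1+1+1+1+1+0 mod 2 = 1
Syndrome = 1011
Column i of H is the binary representation of i, so the syndrome is the binary index of the flipped bit.
Read s = 1011 with s[0] as LSB: 1·2^0 + 0·2^1 + 1·2^2 + 1·2^3 = 13.
Error is at bit position 13.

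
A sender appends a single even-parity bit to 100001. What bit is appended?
Sum of data bits: 1+0+0+0+0+1 = 2.
2 mod 2 = 0, so parity bit = 0.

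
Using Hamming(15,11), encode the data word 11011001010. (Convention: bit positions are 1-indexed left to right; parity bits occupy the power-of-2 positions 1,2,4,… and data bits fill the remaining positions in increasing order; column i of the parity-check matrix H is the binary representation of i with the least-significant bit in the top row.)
Codeword c = d · G (mod 2), d = 11011001010:
  c[0] = d·G[:,0] = (11011001010)·(11011010101) mod 2 = 1+1+0+1+1+0+0+0+0+0+0 mod 2 = 0
  c[1] = d·G[:,1] = (11011001010)·(10110110011) mod 2 = 1+0+0+1+0+0+0+0+0+1+0 mod 2 = 1
  c[2] = d·G[:,2] = (11011001010)·(10000000000) mod 2 = 1+0+0+0+0+0+0+0+0+0+0 mod 2 = 1
  c[3] = d·G[:,3] = (11011001010)·(01110001111) mod 2 = 0+1+0+1+0+0+0+1+0+1+0 mod 2 = 0
  c[4] = d·G[:,4] = (11011001010)·(01000000000) mod 2 = 0+1+0+0+0+0+0+0+0+0+0 mod 2 = 1
  c[5] = d·G[:,5] = (11011001010)·(00100000000) mod 2 = 0+0+0+0+0+0+0+0+0+0+0 mod 2 = 0
  c[6] = d·G[:,6] = (11011001010)·(00010000000) mod 2 = 0+0+0+1+0+0+0+0+0+0+0 mod 2 = 1
  c[7] = d·G[:,7] = (11011001010)·(00001111111) mod 2 = 0+0+0+0+1+0+0+1+0+1+0 mod 2 = 1
  c[8] = d·G[:,8] = (11011001010)·(00001000000) mod 2 = 0+0+0+0+1+0+0+0+0+0+0 mod 2 = 1
  c[9] = d·G[:,9] = (11011001010)·(00000100000) mod 2 = 0+0+0+0+0+0+0+0+0+0+0 mod 2 = 0
  c[10] = d·G[:,10] = (11011001010)·(00000010000) mod 2 = 0+0+0+0+0+0+0+0+0+0+0 mod 2 = 0
  c[11] = d·G[:,11] = (11011001010)·(00000001000) mod 2 = 0+0+0+0+0+0+0+1+0+0+0 mod 2 = 1
  c[12] = d·G[:,12] = (11011001010)·(00000000100) mod 2 = 0+0+0+0+0+0+0+0+0+0+0 mod 2 = 0
  c[13] = d·G[:,13] = (11011001010)·(00000000010) mod 2 = 0+0+0+0+0+0+0+0+0+1+0 mod 2 = 1
  c[14] = d·G[:,14] = (11011001010)·(00000000001) mod 2 = 0+0+0+0+0+0+0+0+0+0+0 mod 2 = 0
Codeword = 011010111001010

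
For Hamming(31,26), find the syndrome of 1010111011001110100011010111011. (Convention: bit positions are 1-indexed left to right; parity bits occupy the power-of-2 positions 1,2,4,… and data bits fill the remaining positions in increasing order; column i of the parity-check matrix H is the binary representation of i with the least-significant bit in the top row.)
Syndrome s = H · r^T (mod 2), r = 1010111011001110100011010111011:
  s[0] = (1010101010101010101010101010101)·(1010111011001110100011010111011) mod 2 = 1+0+1+0+1+0+1+0+1+0+0+0+1+0+1+0+1+0+0+0+1+0+0+0+0+0+1+0+0+0+1 mod 2 = 1
  s[1] = (0110011001100110011001100110011)·(1010111011001110100011010111011) mod 2 = 0+0+1+0+0+1+1+0+0+1+0+0+0+1+1+0+0+0+0+0+0+1+0+0+0+1+1+0+0+1+1 mod 2 = 1
  s[2] = (0001111000011110000111100001111)·(1010111011001110100011010111011) mod 2 = 0+0+0+0+1+1+1+0+0+0+0+0+1+1+1+0+0+0+0+0+1+1+0+0+0+0+0+1+0+1+1 mod 2 = 1
  s[3] = (0000000111111110000000011111111)·(1010111011001110100011010111011) mod 2 = 0+0+0+0+0+0+0+0+1+1+0+0+1+1+1+0+0+0+0+0+0+0+0+1+0+1+1+1+0+1+1 mod 2 = 1
  s[4] = (0000000000000001111111111111111)·(1010111011001110100011010111011) mod 2 = 0+0+0+0+0+0+0+0+0+0+0+0+0+0+0+0+1+0+0+0+1+1+0+1+0+1+1+1+0+1+1 mod 2 = 1
Syndrome = 11111
Non-zero syndrome: error at position 31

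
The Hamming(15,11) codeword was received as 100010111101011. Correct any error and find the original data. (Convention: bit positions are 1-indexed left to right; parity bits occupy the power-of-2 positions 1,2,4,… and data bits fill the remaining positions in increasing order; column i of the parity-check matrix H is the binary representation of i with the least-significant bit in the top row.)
Syndrome s = H · r^T (mod 2), r = 100010111101011:
  s[0] = (101010101010101)·(100010111101011) mod 2 = 1+0+0+0+1+0+1+0+1+0+0+0+0+0+1 mod 2 = 1
  s[1] = (011001100110011)·(100010111101011) mod 2 = 0+0+0+0+0+0+1+0+0+1+0+0+0+1+1 mod 2 = 0
  s[2] = (000111100001111)·(100010111101011) mod 2 = 0+0+0+0+1+0+1+0+0+0+0+1+0+1+1 mod 2 = 1
  s[3] = (000000011111111)·(100010111101011) mod 2 = 0+0+0+0+0+0+0+1+1+1+0+1+0+1+1 mod 2 = 0
Syndrome = 1010
Column 5 of H equals this syndrome → error at bit 5 (1-indexed).
Flip bit 5: 100010111101011 → 100000111101011
Extract data bits at positions {3,5,6,7,9,10,11,12,13,14,15}: 00011101011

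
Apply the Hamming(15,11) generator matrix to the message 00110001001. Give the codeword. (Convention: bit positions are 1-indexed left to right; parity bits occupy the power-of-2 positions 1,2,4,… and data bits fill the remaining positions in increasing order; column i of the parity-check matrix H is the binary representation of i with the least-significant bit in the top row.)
Codeword c = d · G (mod 2), d = 00110001001:
  c[0] = d·G[:,0] = (00110001001)·(11011010101) mod 2 = 0+0+0+1+0+0+0+0+0+0+1 mod 2 = 0
  c[1] = d·G[:,1] = (00110001001)·(10110110011) mod 2 = 0+0+1+1+0+0+0+0+0+0+1 mod 2 = 1
  c[2] = d·G[:,2] = (00110001001)·(10000000000) mod 2 = 0+0+0+0+0+0+0+0+0+0+0 mod 2 = 0
  c[3] = d·G[:,3] = (00110001001)·(01110001111) mod 2 = 0+0+1+1+0+0+0+1+0+0+1 mod 2 = 0
  c[4] = d·G[:,4] = (00110001001)·(01000000000) mod 2 = 0+0+0+0+0+0+0+0+0+0+0 mod 2 = 0
  c[5] = d·G[:,5] = (00110001001)·(00100000000) mod 2 = 0+0+1+0+0+0+0+0+0+0+0 mod 2 = 1
  c[6] = d·G[:,6] = (00110001001)·(00010000000) mod 2 = 0+0+0+1+0+0+0+0+0+0+0 mod 2 = 1
  c[7] = d·G[:,7] = (00110001001)·(00001111111) mod 2 = 0+0+0+0+0+0+0+1+0+0+1 mod 2 = 0
  c[8] = d·G[:,8] = (00110001001)·(00001000000) mod 2 = 0+0+0+0+0+0+0+0+0+0+0 mod 2 = 0
  c[9] = d·G[:,9] = (00110001001)·(00000100000) mod 2 = 0+0+0+0+0+0+0+0+0+0+0 mod 2 = 0
  c[10] = d·G[:,10] = (00110001001)·(00000010000) mod 2 = 0+0+0+0+0+0+0+0+0+0+0 mod 2 = 0
  c[11] = d·G[:,11] = (00110001001)·(00000001000) mod 2 = 0+0+0+0+0+0+0+1+0+0+0 mod 2 = 1
  c[12] = d·G[:,12] = (00110001001)·(00000000100) mod 2 = 0+0+0+0+0+0+0+0+0+0+0 mod 2 = 0
  c[13] = d·G[:,13] = (00110001001)·(00000000010) mod 2 = 0+0+0+0+0+0+0+0+0+0+0 mod 2 = 0
  c[14] = d·G[:,14] = (00110001001)·(00000000001) mod 2 = 0+0+0+0+0+0+0+0+0+0+1 mod 2 = 1
Codeword = 010001100001001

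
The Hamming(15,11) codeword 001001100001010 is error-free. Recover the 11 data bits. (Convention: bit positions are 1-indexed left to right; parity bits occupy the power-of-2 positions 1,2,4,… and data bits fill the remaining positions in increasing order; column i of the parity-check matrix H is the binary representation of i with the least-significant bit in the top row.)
Parity bits occupy power-of-2 positions; data bits are at positions {3,5,6,7,9,10,11,12,13,14,15} (1-indexed).
Extract: c[3]=1 c[5]=0 c[6]=1 c[7]=1 c[9]=0 c[10]=0 c[11]=0 c[12]=1 c[13]=0 c[14]=1 c[15]=0
Data = 10110001010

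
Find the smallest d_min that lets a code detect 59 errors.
Detecting e errors requires d_min ≥ e + 1 = 59 + 1 = 60.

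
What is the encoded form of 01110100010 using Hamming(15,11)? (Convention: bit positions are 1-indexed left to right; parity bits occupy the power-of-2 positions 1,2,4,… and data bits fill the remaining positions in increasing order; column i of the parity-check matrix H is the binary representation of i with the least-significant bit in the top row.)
Codeword c = d · G (mod 2), d = 01110100010:
  c[0] = d·G[:,0] = (01110100010)·(11011010101) mod 2 = 0+1+0+1+0+0+0+0+0+0+0 mod 2 = 0
  c[1] = d·G[:,1] = (01110100010)·(10110110011) mod 2 = 0+0+1+1+0+1+0+0+0+1+0 mod 2 = 0
  c[2] = d·G[:,2] = (01110100010)·(10000000000) mod 2 = 0+0+0+0+0+0+0+0+0+0+0 mod 2 = 0
  c[3] = d·G[:,3] = (01110100010)·(01110001111) mod 2 = 0+1+1+1+0+0+0+0+0+1+0 mod 2 = 0
  c[4] = d·G[:,4] = (01110100010)·(01000000000) mod 2 = 0+1+0+0+0+0+0+0+0+0+0 mod 2 = 1
  c[5] = d·G[:,5] = (01110100010)·(00100000000) mod 2 = 0+0+1+0+0+0+0+0+0+0+0 mod 2 = 1
  c[6] = d·G[:,6] = (01110100010)·(00010000000) mod 2 = 0+0+0+1+0+0+0+0+0+0+0 mod 2 = 1
  c[7] = d·G[:,7] = (01110100010)·(00001111111) mod 2 = 0+0+0+0+0+1+0+0+0+1+0 mod 2 = 0
  c[8] = d·G[:,8] = (01110100010)·(00001000000) mod 2 = 0+0+0+0+0+0+0+0+0+0+0 mod 2 = 0
  c[9] = d·G[:,9] = (01110100010)·(00000100000) mod 2 = 0+0+0+0+0+1+0+0+0+0+0 mod 2 = 1
  c[10] = d·G[:,10] = (01110100010)·(00000010000) mod 2 = 0+0+0+0+0+0+0+0+0+0+0 mod 2 = 0
  c[11] = d·G[:,11] = (01110100010)·(00000001000) mod 2 = 0+0+0+0+0+0+0+0+0+0+0 mod 2 = 0
  c[12] = d·G[:,12] = (01110100010)·(00000000100) mod 2 = 0+0+0+0+0+0+0+0+0+0+0 mod 2 = 0
  c[13] = d·G[:,13] = (01110100010)·(00000000010) mod 2 = 0+0+0+0+0+0+0+0+0+1+0 mod 2 = 1
  c[14] = d·G[:,14] = (01110100010)·(00000000001) mod 2 = 0+0+0+0+0+0+0+0+0+0+0 mod 2 = 0
Codeword = 000011100100010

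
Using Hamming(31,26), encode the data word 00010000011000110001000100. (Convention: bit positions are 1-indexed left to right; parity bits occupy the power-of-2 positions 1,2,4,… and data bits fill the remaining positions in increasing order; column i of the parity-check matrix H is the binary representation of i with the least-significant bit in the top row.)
Codeword c = d · G (mod 2), d = 00010000011000110001000100:
  c[0] = d·G[:,0] = (00010000011000110001000100)·(11011010101101010101010101) mod 2 = 0+0+0+1+0+0+0+0+0+0+1+0+0+0+0+1+0+0+0+1+0+0+0+1+0+0 mod 2 = 1
  c[1] = d·G[:,1] = (00010000011000110001000100)·(10110110011011001100110011) mod 2 = 0+0+0+1+0+0+0+0+0+1+1+0+0+0+0+0+0+0+0+0+0+0+0+0+0+0 mod 2 = 1
  c[2] = d·G[:,2] = (00010000011000110001000100)·(10000000000000000000000000) mod 2 = 0+0+0+0+0+0+0+0+0+0+0+0+0+0+0+0+0+0+0+0+0+0+0+0+0+0 mod 2 = 0
  c[3] = d·G[:,3] = (00010000011000110001000100)·(01110001111000111100001111) mod 2 = 0+0+0+1+0+0+0+0+0+1+1+0+0+0+1+1+0+0+0+0+0+0+0+1+0+0 mod 2 = 0
  c[4] = d·G[:,4] = (00010000011000110001000100)·(01000000000000000000000000) mod 2 = 0+0+0+0+0+0+0+0+0+0+0+0+0+0+0+0+0+0+0+0+0+0+0+0+0+0 mod 2 = 0
  c[5] = d·G[:,5] = (00010000011000110001000100)·(00100000000000000000000000) mod 2 = 0+0+0+0+0+0+0+0+0+0+0+0+0+0+0+0+0+0+0+0+0+0+0+0+0+0 mod 2 = 0
  c[6] = d·G[:,6] = (00010000011000110001000100)·(00010000000000000000000000) mod 2 = 0+0+0+1+0+0+0+0+0+0+0+0+0+0+0+0+0+0+0+0+0+0+0+0+0+0 mod 2 = 1
  c[7] = d·G[:,7] = (00010000011000110001000100)·(00001111111000000011111111) mod 2 = 0+0+0+0+0+0+0+0+0+1+1+0+0+0+0+0+0+0+0+1+0+0+0+1+0+0 mod 2 = 0
  c[8] = d·G[:,8] = (00010000011000110001000100)·(00001000000000000000000000) mod 2 = 0+0+0+0+0+0+0+0+0+0+0+0+0+0+0+0+0+0+0+0+0+0+0+0+0+0 mod 2 = 0
  c[9] = d·G[:,9] = (00010000011000110001000100)·(00000100000000000000000000) mod 2 = 0+0+0+0+0+0+0+0+0+0+0+0+0+0+0+0+0+0+0+0+0+0+0+0+0+0 mod 2 = 0
  c[10] = d·G[:,10] = (00010000011000110001000100)·(00000010000000000000000000) mod 2 = 0+0+0+0+0+0+0+0+0+0+0+0+0+0+0+0+0+0+0+0+0+0+0+0+0+0 mod 2 = 0
  c[11] = d·G[:,11] = (00010000011000110001000100)·(00000001000000000000000000) mod 2 = 0+0+0+0+0+0+0+0+0+0+0+0+0+0+0+0+0+0+0+0+0+0+0+0+0+0 mod 2 = 0
  c[12] = d·G[:,12] = (00010000011000110001000100)·(00000000100000000000000000) mod 2 = 0+0+0+0+0+0+0+0+0+0+0+0+0+0+0+0+0+0+0+0+0+0+0+0+0+0 mod 2 = 0
  c[13] = d·G[:,13] = (00010000011000110001000100)·(00000000010000000000000000) mod 2 = 0+0+0+0+0+0+0+0+0+1+0+0+0+0+0+0+0+0+0+0+0+0+0+0+0+0 mod 2 = 1
  c[14] = d·G[:,14] = (00010000011000110001000100)·(00000000001000000000000000) mod 2 = 0+0+0+0+0+0+0+0+0+0+1+0+0+0+0+0+0+0+0+0+0+0+0+0+0+0 mod 2 = 1
  c[15] = d·G[:,15] = (00010000011000110001000100)·(00000000000111111111111111) mod 2 = 0+0+0+0+0+0+0+0+0+0+0+0+0+0+1+1+0+0+0+1+0+0+0+1+0+0 mod 2 = 0
  c[16] = d·G[:,16] = (00010000011000110001000100)·(00000000000100000000000000) mod 2 = 0+0+0+0+0+0+0+0+0+0+0+0+0+0+0+0+0+0+0+0+0+0+0+0+0+0 mod 2 = 0
  c[17] = d·G[:,17] = (00010000011000110001000100)·(00000000000010000000000000) mod 2 = 0+0+0+0+0+0+0+0+0+0+0+0+0+0+0+0+0+0+0+0+0+0+0+0+0+0 mod 2 = 0
  c[18] = d·G[:,18] = (00010000011000110001000100)·(00000000000001000000000000) mod 2 = 0+0+0+0+0+0+0+0+0+0+0+0+0+0+0+0+0+0+0+0+0+0+0+0+0+0 mod 2 = 0
  c[19] = d·G[:,19] = (00010000011000110001000100)·(00000000000000100000000000) mod 2 = 0+0+0+0+0+0+0+0+0+0+0+0+0+0+1+0+0+0+0+0+0+0+0+0+0+0 mod 2 = 1
  c[20] = d·G[:,20] = (00010000011000110001000100)·(00000000000000010000000000) mod 2 = 0+0+0+0+0+0+0+0+0+0+0+0+0+0+0+1+0+0+0+0+0+0+0+0+0+0 mod 2 = 1
  c[21] = d·G[:,21] = (00010000011000110001000100)·(00000000000000001000000000) mod 2 = 0+0+0+0+0+0+0+0+0+0+0+0+0+0+0+0+0+0+0+0+0+0+0+0+0+0 mod 2 = 0
  c[22] = d·G[:,22] = (00010000011000110001000100)·(00000000000000000100000000) mod 2 = 0+0+0+0+0+0+0+0+0+0+0+0+0+0+0+0+0+0+0+0+0+0+0+0+0+0 mod 2 = 0
  c[23] = d·G[:,23] = (00010000011000110001000100)·(00000000000000000010000000) mod 2 = 0+0+0+0+0+0+0+0+0+0+0+0+0+0+0+0+0+0+0+0+0+0+0+0+0+0 mod 2 = 0
  c[24] = d·G[:,24] = (00010000011000110001000100)·(00000000000000000001000000) mod 2 = 0+0+0+0+0+0+0+0+0+0+0+0+0+0+0+0+0+0+0+1+0+0+0+0+0+0 mod 2 = 1
  c[25] = d·G[:,25] = (00010000011000110001000100)·(00000000000000000000100000) mod 2 = 0+0+0+0+0+0+0+0+0+0+0+0+0+0+0+0+0+0+0+0+0+0+0+0+0+0 mod 2 = 0
  c[26] = d·G[:,26] = (00010000011000110001000100)·(00000000000000000000010000) mod 2 = 0+0+0+0+0+0+0+0+0+0+0+0+0+0+0+0+0+0+0+0+0+0+0+0+0+0 mod 2 = 0
  c[27] = d·G[:,27] = (00010000011000110001000100)·(00000000000000000000001000) mod 2 = 0+0+0+0+0+0+0+0+0+0+0+0+0+0+0+0+0+0+0+0+0+0+0+0+0+0 mod 2 = 0
  c[28] = d·G[:,28] = (00010000011000110001000100)·(00000000000000000000000100) mod 2 = 0+0+0+0+0+0+0+0+0+0+0+0+0+0+0+0+0+0+0+0+0+0+0+1+0+0 mod 2 = 1
  c[29] = d·G[:,29] = (00010000011000110001000100)·(00000000000000000000000010) mod 2 = 0+0+0+0+0+0+0+0+0+0+0+0+0+0+0+0+0+0+0+0+0+0+0+0+0+0 mod 2 = 0
  c[30] = d·G[:,30] = (00010000011000110001000100)·(00000000000000000000000001) mod 2 = 0+0+0+0+0+0+0+0+0+0+0+0+0+0+0+0+0+0+0+0+0+0+0+0+0+0 mod 2 = 0
Codeword = 1100001000000110000110001000100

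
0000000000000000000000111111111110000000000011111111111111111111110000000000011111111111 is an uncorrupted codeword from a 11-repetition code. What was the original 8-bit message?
Split into 11-bit blocks: 00000000000 00000000000 11111111111 00000000000 11111111111 11111111111 00000000000 11111111111
Data = 00101101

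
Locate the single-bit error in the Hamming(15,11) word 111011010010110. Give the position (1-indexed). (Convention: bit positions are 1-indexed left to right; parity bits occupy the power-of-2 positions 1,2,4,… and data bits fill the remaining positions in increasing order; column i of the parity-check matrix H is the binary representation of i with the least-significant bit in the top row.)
Syndrome s = H · r^T (mod 2), r = 111011010010110:
  s[0] = (101010101010101)·(111011010010110) mod 2 = 1+0+1+0+1+0+0+0+0+0+1+0+1+0+0 mod 2 = 1
  s[1] = (011001100110011)·(111011010010110) mod 2 = 0+1+1+0+0+1+0+0+0+0+1+0+0+1+0 mod 2 = 1
  s[2] = (000111100001111)·(111011010010110) mod 2 = 0+0+0+0+1+1+0+0+0+0+0+0+1+1+0 mod 2 = 0
  s[3] = (000000011111111)·(111011010010110) mod 2 = 0+0+0+0+0+0+0+1+0+0+1+0+1+1+0 mod 2 = 0
Syndrome = 1100
Column i of H is the binary representation of i, so the syndrome is the binary index of the flipped bit.
Read s = 1100 with s[0] as LSB: 1·2^0 + 1·2^1 + 0·2^2 + 0·2^3 = 3.
Error is at bit position 3.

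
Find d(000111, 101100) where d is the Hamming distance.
XOR = 101011, count of 1s = 4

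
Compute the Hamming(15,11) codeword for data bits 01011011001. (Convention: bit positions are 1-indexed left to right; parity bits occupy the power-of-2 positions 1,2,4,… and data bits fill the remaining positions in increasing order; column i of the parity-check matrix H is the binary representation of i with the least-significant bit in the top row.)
Codeword c = d · G (mod 2), d = 01011011001:
  c[0] = d·G[:,0] = (01011011001)·(11011010101) mod 2 = 0+1+0+1+1+0+1+0+0+0+1 mod 2 = 1
  c[1] = d·G[:,1] = (01011011001)·(10110110011) mod 2 = 0+0+0+1+0+0+1+0+0+0+1 mod 2 = 1
  c[2] = d·G[:,2] = (01011011001)·(10000000000) mod 2 = 0+0+0+0+0+0+0+0+0+0+0 mod 2 = 0
  c[3] = d·G[:,3] = (01011011001)·(01110001111) mod 2 = 0+1+0+1+0+0+0+1+0+0+1 mod 2 = 0
  c[4] = d·G[:,4] = (01011011001)·(01000000000) mod 2 = 0+1+0+0+0+0+0+0+0+0+0 mod 2 = 1
  c[5] = d·G[:,5] = (01011011001)·(00100000000) mod 2 = 0+0+0+0+0+0+0+0+0+0+0 mod 2 = 0
  c[6] = d·G[:,6] = (01011011001)·(00010000000) mod 2 = 0+0+0+1+0+0+0+0+0+0+0 mod 2 = 1
  c[7] = d·G[:,7] = (01011011001)·(00001111111) mod 2 = 0+0+0+0+1+0+1+1+0+0+1 mod 2 = 0
  c[8] = d·G[:,8] = (01011011001)·(00001000000) mod 2 = 0+0+0+0+1+0+0+0+0+0+0 mod 2 = 1
  c[9] = d·G[:,9] = (01011011001)·(00000100000) mod 2 = 0+0+0+0+0+0+0+0+0+0+0 mod 2 = 0
  c[10] = d·G[:,10] = (01011011001)·(00000010000) mod 2 = 0+0+0+0+0+0+1+0+0+0+0 mod 2 = 1
  c[11] = d·G[:,11] = (01011011001)·(00000001000) mod 2 = 0+0+0+0+0+0+0+1+0+0+0 mod 2 = 1
  c[12] = d·G[:,12] = (01011011001)·(00000000100) mod 2 = 0+0+0+0+0+0+0+0+0+0+0 mod 2 = 0
  c[13] = d·G[:,13] = (01011011001)·(00000000010) mod 2 = 0+0+0+0+0+0+0+0+0+0+0 mod 2 = 0
  c[14] = d·G[:,14] = (01011011001)·(00000000001) mod 2 = 0+0+0+0+0+0+0+0+0+0+1 mod 2 = 1
Codeword = 110010101011001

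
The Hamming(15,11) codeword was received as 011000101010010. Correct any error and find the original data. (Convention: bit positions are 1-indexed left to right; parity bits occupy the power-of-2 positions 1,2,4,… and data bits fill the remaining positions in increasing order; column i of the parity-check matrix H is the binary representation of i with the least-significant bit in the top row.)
Syndrome s = H · r^T (mod 2), r = 011000101010010:
  s[0] = (101010101010101)·(011000101010010) mod 2 = 0+0+1+0+0+0+1+0+1+0+1+0+0+0+0 mod 2 = 0
  s[1] = (011001100110011)·(011000101010010) mod 2 = 0+1+1+0+0+0+1+0+0+0+1+0+0+1+0 mod 2 = 1
  s[2] = (000111100001111)·(011000101010010) mod 2 = 0+0+0+0+0+0+1+0+0+0+0+0+0+1+0 mod 2 = 0
  s[3] = (000000011111111)·(011000101010010) mod 2 = 0+0+0+0+0+0+0+0+1+0+1+0+0+1+0 mod 2 = 1
Syndrome = 0101
Column 10 of H equals this syndrome → error at bit 10 (1-indexed).
Flip bit 10: 011000101010010 → 011000101110010
Extract data bits at positions {3,5,6,7,9,10,11,12,13,14,15}: 10011110010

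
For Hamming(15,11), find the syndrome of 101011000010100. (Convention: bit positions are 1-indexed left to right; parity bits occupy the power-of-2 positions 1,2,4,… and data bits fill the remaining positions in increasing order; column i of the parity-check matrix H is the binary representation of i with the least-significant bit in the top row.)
Syndrome s = H · r^T (mod 2), r = 101011000010100:
  s[0] = (101010101010101)·(101011000010100) mod 2 = 1+0+1+0+1+0+0+0+0+0+1+0+1+0+0 mod 2 = 1
  s[1] = (011001100110011)·(101011000010100) mod 2 = 0+0+1+0+0+1+0+0+0+0+1+0+0+0+0 mod 2 = 1
  s[2] = (000111100001111)·(101011000010100) mod 2 = 0+0+0+0+1+1+0+0+0+0+0+0+1+0+0 mod 2 = 1
  s[3] = (000000011111111)·(101011000010100) mod 2 = 0+0+0+0+0+0+0+0+0+0+1+0+1+0+0 mod 2 = 0
Syndrome = 1110
Non-zero syndrome: error at position 7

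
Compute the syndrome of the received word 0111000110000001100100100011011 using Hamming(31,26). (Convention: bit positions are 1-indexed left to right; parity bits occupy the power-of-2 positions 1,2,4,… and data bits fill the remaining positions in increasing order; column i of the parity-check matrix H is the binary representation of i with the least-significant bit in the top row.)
Syndrome s = H · r^T (mod 2), r = 0111000110000001100100100011011:
  s[0] = (1010101010101010101010101010101)·(0111000110000001100100100011011) mod 2 = 0+0+1+0+0+0+0+0+1+0+0+0+0+0+0+0+1+0+0+0+0+0+1+0+0+0+1+0+0+0+1 mod 2 = 0
  s[1] = (0110011001100110011001100110011)·(0111000110000001100100100011011) mod 2 = 0+1+1+0+0+0+0+0+0+0+0+0+0+0+0+0+0+0+0+0+0+0+1+0+0+0+1+0+0+1+1 mod 2 = 0
  s[2] = (0001111000011110000111100001111)·(0111000110000001100100100011011) mod 2 = 0+0+0+1+0+0+0+0+0+0+0+0+0+0+0+0+0+0+0+1+0+0+1+0+0+0+0+1+0+1+1 mod 2 = 0
  s[3] = (0000000111111110000000011111111)·(0111000110000001100100100011011) mod 2 = 0+0+0+0+0+0+0+1+1+0+0+0+0+0+0+0+0+0+0+0+0+0+0+0+0+0+1+1+0+1+1 mod 2 = 0
  s[4] = (0000000000000001111111111111111)·(0111000110000001100100100011011) mod 2 = 0+0+0+0+0+0+0+0+0+0+0+0+0+0+0+1+1+0+0+1+0+0+1+0+0+0+1+1+0+1+1 mod 2 = 0
Syndrome = 00000
s = 0: no error detected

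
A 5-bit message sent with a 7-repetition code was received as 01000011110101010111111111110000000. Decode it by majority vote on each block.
Split into 7-bit blocks and majority-vote each:
  block 1 = 0100001: 2 ones, 5 zeros → 0
  block 2 = 1110101: 5 ones, 2 zeros → 1
  block 3 = 0101111: 5 ones, 2 zeros → 1
  block 4 = 1111111: 7 ones, 0 zeros → 1
  block 5 = 0000000: 0 ones, 7 zeros → 0
Decoded = 01110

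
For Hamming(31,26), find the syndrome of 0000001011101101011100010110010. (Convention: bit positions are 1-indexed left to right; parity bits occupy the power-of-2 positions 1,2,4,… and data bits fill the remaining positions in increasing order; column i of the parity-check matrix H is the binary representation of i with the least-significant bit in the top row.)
Syndrome s = H · r^T (mod 2), r = 0000001011101101011100010110010:
  s[0] = (1010101010101010101010101010101)·(0000001011101101011100010110010) mod 2 = 0+0+0+0+0+0+1+0+1+0+1+0+1+0+0+0+0+0+1+0+0+0+0+0+0+0+1+0+0+0+0 mod 2 = 0
  s[1] = (0110011001100110011001100110011)·(0000001011101101011100010110010) mod 2 = 0+0+0+0+0+0+1+0+0+1+1+0+0+1+0+0+0+1+1+0+0+0+0+0+0+1+1+0+0+1+0 mod 2 = 1
  s[2] = (0001111000011110000111100001111)·(0000001011101101011100010110010) mod 2 = 0+0+0+0+0+0+1+0+0+0+0+0+1+1+0+0+0+0+0+1+0+0+0+0+0+0+0+0+0+1+0 mod 2 = 1
  s[3] = (0000000111111110000000011111111)·(0000001011101101011100010110010) mod 2 = 0+0+0+0+0+0+0+0+1+1+1+0+1+1+0+0+0+0+0+0+0+0+0+1+0+1+1+0+0+1+0 mod 2 = 1
  s[4] = (0000000000000001111111111111111)·(0000001011101101011100010110010) mod 2 = 0+0+0+0+0+0+0+0+0+0+0+0+0+0+0+1+0+1+1+1+0+0+0+1+0+1+1+0+0+1+0 mod 2 = 0
Syndrome = 01110
Non-zero syndrome: error at position 14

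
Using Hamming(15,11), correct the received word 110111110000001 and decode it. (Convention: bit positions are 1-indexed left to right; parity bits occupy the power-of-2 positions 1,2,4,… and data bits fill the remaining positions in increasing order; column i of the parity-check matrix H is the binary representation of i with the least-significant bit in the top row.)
Syndrome s = H · r^T (mod 2), r = 110111110000001:
  s[0] = (101010101010101)·(110111110000001) mod 2 = 1+0+0+0+1+0+1+0+0+0+0+0+0+0+1 mod 2 = 0
  s[1] = (011001100110011)·(110111110000001) mod 2 = 0+1+0+0+0+1+1+0+0+0+0+0+0+0+1 mod 2 = 0
  s[2] = (000111100001111)·(110111110000001) mod 2 = 0+0+0+1+1+1+1+0+0+0+0+0+0+0+1 mod 2 = 1
  s[3] = (000000011111111)·(110111110000001) mod 2 = 0+0+0+0+0+0+0+1+0+0+0+0+0+0+1 mod 2 = 0
Syndrome = 0010
Column 4 of H equals this syndrome → error at bit 4 (1-indexed).
Flip bit 4: 110111110000001 → 110011110000001
Extract data bits at positions {3,5,6,7,9,10,11,12,13,14,15}: 01110000001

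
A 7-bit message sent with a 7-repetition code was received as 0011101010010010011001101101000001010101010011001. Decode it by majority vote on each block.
Split into 7-bit blocks and majority-vote each:
  block 1 = 0011101: 4 ones, 3 zeros → 1
  block 2 = 0100100: 2 ones, 5 zeros → 0
  block 3 = 1001100: 3 ones, 4 zeros → 0
  block 4 = 1101101: 5 ones, 2 zeros → 1
  block 5 = 0000010: 1 ones, 6 zeros → 0
  block 6 = 1010101: 4 ones, 3 zeros → 1
  block 7 = 0011001: 3 ones, 4 zeros → 0
Decoded = 1001010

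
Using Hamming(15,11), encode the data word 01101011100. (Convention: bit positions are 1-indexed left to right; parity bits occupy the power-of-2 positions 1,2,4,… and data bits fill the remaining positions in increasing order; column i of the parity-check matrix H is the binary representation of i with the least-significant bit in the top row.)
Codeword c = d · G (mod 2), d = 01101011100:
  c[0] = d·G[:,0] = (01101011100)·(11011010101) mod 2 = 0+1+0+0+1+0+1+0+1+0+0 mod 2 = 0
  c[1] = d·G[:,1] = (01101011100)·(10110110011) mod 2 = 0+0+1+0+0+0+1+0+0+0+0 mod 2 = 0
  c[2] = d·G[:,2] = (01101011100)·(10000000000) mod 2 = 0+0+0+0+0+0+0+0+0+0+0 mod 2 = 0
  c[3] = d·G[:,3] = (01101011100)·(01110001111) mod 2 = 0+1+1+0+0+0+0+1+1+0+0 mod 2 = 0
  c[4] = d·G[:,4] = (01101011100)·(01000000000) mod 2 = 0+1+0+0+0+0+0+0+0+0+0 mod 2 = 1
  c[5] = d·G[:,5] = (01101011100)·(00100000000) mod 2 = 0+0+1+0+0+0+0+0+0+0+0 mod 2 = 1
  c[6] = d·G[:,6] = (01101011100)·(00010000000) mod 2 = 0+0+0+0+0+0+0+0+0+0+0 mod 2 = 0
  c[7] = d·G[:,7] = (01101011100)·(00001111111) mod 2 = 0+0+0+0+1+0+1+1+1+0+0 mod 2 = 0
  c[8] = d·G[:,8] = (01101011100)·(00001000000) mod 2 = 0+0+0+0+1+0+0+0+0+0+0 mod 2 = 1
  c[9] = d·G[:,9] = (01101011100)·(00000100000) mod 2 = 0+0+0+0+0+0+0+0+0+0+0 mod 2 = 0
  c[10] = d·G[:,10] = (01101011100)·(00000010000) mod 2 = 0+0+0+0+0+0+1+0+0+0+0 mod 2 = 1
  c[11] = d·G[:,11] = (01101011100)·(00000001000) mod 2 = 0+0+0+0+0+0+0+1+0+0+0 mod 2 = 1
  c[12] = d·G[:,12] = (01101011100)·(00000000100) mod 2 = 0+0+0+0+0+0+0+0+1+0+0 mod 2 = 1
  c[13] = d·G[:,13] = (01101011100)·(00000000010) mod 2 = 0+0+0+0+0+0+0+0+0+0+0 mod 2 = 0
  c[14] = d·G[:,14] = (01101011100)·(00000000001) mod 2 = 0+0+0+0+0+0+0+0+0+0+0 mod 2 = 0
Codeword = 000011001011100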